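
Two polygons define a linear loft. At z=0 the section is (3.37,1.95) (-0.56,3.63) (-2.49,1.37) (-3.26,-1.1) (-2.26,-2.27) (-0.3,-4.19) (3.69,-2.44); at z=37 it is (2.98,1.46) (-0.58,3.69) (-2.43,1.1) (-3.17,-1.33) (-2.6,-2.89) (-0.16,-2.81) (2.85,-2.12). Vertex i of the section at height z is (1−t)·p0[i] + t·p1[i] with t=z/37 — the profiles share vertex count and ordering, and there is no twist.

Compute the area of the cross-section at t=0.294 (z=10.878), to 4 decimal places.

Area at t=0.294: 34.6028

Cross-section at t=0.294: each vertex is (1-t)·p0[i] + t·p1[i].
  v1: (1-0.294)·(3.37,1.95) + 0.294·(2.98,1.46) = (3.2553,1.8059)
  v2: (1-0.294)·(-0.56,3.63) + 0.294·(-0.58,3.69) = (-0.5659,3.6476)
  v3: (1-0.294)·(-2.49,1.37) + 0.294·(-2.43,1.1) = (-2.4724,1.2906)
  v4: (1-0.294)·(-3.26,-1.1) + 0.294·(-3.17,-1.33) = (-3.2335,-1.1676)
  v5: (1-0.294)·(-2.26,-2.27) + 0.294·(-2.6,-2.89) = (-2.3600,-2.4523)
  v6: (1-0.294)·(-0.3,-4.19) + 0.294·(-0.16,-2.81) = (-0.2588,-3.7843)
  v7: (1-0.294)·(3.69,-2.44) + 0.294·(2.85,-2.12) = (3.4430,-2.3459)
Shoelace sum Σ(x_i·y_{i+1} − x_{i+1}·y_i):
  i=1: 3.2553·3.6476 − -0.5659·1.8059 = +12.8963 (running +12.8963)
  i=2: -0.5659·1.2906 − -2.4724·3.6476 = +8.2879 (running +21.1842)
  i=3: -2.4724·-1.1676 − -3.2335·1.2906 = +7.0600 (running +28.2442)
  i=4: -3.2335·-2.4523 − -2.3600·-1.1676 = +5.1740 (running +33.4183)
  i=5: -2.3600·-3.7843 − -0.2588·-2.4523 = +8.2960 (running +41.7143)
  i=6: -0.2588·-2.3459 − 3.4430·-3.7843 = +13.6366 (running +55.3509)
  i=7: 3.4430·1.8059 − 3.2553·-2.3459 = +13.8547 (running +69.2056)
Area = |Σ|/2 = |69.2056|/2 = 34.6028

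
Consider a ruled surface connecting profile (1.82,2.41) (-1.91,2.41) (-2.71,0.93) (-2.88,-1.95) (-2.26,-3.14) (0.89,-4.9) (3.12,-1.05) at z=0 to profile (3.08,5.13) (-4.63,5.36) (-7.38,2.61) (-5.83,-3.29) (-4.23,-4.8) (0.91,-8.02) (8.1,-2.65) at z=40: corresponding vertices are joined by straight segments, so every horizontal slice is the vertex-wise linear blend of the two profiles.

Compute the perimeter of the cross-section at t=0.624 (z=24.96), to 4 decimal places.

Cross-section at t=0.624: each vertex is (1-t)·p0[i] + t·p1[i].
  v1: (1-0.624)·(1.82,2.41) + 0.624·(3.08,5.13) = (2.6062,4.1073)
  v2: (1-0.624)·(-1.91,2.41) + 0.624·(-4.63,5.36) = (-3.6073,4.2508)
  v3: (1-0.624)·(-2.71,0.93) + 0.624·(-7.38,2.61) = (-5.6241,1.9783)
  v4: (1-0.624)·(-2.88,-1.95) + 0.624·(-5.83,-3.29) = (-4.7208,-2.7862)
  v5: (1-0.624)·(-2.26,-3.14) + 0.624·(-4.23,-4.8) = (-3.4893,-4.1758)
  v6: (1-0.624)·(0.89,-4.9) + 0.624·(0.91,-8.02) = (0.9025,-6.8469)
  v7: (1-0.624)·(3.12,-1.05) + 0.624·(8.1,-2.65) = (6.2275,-2.0484)
Perimeter = Σ |v_{i+1} − v_i|:
  edge 1→2: √(-6.2135² + 0.1435²) = 6.2152 (running 6.2152)
  edge 2→3: √(-2.0168² + -2.2725²) = 3.0384 (running 9.2535)
  edge 3→4: √(0.9033² + -4.7645²) = 4.8493 (running 14.1029)
  edge 4→5: √(1.2315² + -1.3897²) = 1.8568 (running 15.9597)
  edge 5→6: √(4.3918² + -2.6710²) = 5.1402 (running 21.1000)
  edge 6→7: √(5.3250² + 4.7985²) = 7.1681 (running 28.2680)
  edge 7→1: √(-3.6213² + 6.1557²) = 7.1419 (running 35.4099)
Perimeter = 35.4099

Perimeter at t=0.624: 35.4099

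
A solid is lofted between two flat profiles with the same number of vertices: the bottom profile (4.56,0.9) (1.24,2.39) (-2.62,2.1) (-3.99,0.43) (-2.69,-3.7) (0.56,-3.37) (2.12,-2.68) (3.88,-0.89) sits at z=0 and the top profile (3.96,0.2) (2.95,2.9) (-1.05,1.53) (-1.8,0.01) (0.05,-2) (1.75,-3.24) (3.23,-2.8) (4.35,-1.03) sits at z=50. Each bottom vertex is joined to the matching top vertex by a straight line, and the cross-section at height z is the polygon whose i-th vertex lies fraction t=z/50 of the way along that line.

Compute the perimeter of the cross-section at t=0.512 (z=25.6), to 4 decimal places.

Cross-section at t=0.512: each vertex is (1-t)·p0[i] + t·p1[i].
  v1: (1-0.512)·(4.56,0.9) + 0.512·(3.96,0.2) = (4.2528,0.5416)
  v2: (1-0.512)·(1.24,2.39) + 0.512·(2.95,2.9) = (2.1155,2.6511)
  v3: (1-0.512)·(-2.62,2.1) + 0.512·(-1.05,1.53) = (-1.8162,1.8082)
  v4: (1-0.512)·(-3.99,0.43) + 0.512·(-1.8,0.01) = (-2.8687,0.2150)
  v5: (1-0.512)·(-2.69,-3.7) + 0.512·(0.05,-2) = (-1.2871,-2.8296)
  v6: (1-0.512)·(0.56,-3.37) + 0.512·(1.75,-3.24) = (1.1693,-3.3034)
  v7: (1-0.512)·(2.12,-2.68) + 0.512·(3.23,-2.8) = (2.6883,-2.7414)
  v8: (1-0.512)·(3.88,-0.89) + 0.512·(4.35,-1.03) = (4.1206,-0.9617)
Perimeter = Σ |v_{i+1} − v_i|:
  edge 1→2: √(-2.1373² + 2.1095²) = 3.0030 (running 3.0030)
  edge 2→3: √(-3.9317² + -0.8430²) = 4.0210 (running 7.0240)
  edge 3→4: √(-1.0526² + -1.5932²) = 1.9095 (running 8.9335)
  edge 4→5: √(1.5816² + -3.0446²) = 3.4309 (running 12.3644)
  edge 5→6: √(2.4564² + -0.4738²) = 2.5017 (running 14.8661)
  edge 6→7: √(1.5190² + 0.5620²) = 1.6197 (running 16.4857)
  edge 7→8: √(1.4323² + 1.7798²) = 2.2845 (running 18.7703)
  edge 8→1: √(0.1322² + 1.5033²) = 1.5091 (running 20.2794)
Perimeter = 20.2794

Perimeter at t=0.512: 20.2794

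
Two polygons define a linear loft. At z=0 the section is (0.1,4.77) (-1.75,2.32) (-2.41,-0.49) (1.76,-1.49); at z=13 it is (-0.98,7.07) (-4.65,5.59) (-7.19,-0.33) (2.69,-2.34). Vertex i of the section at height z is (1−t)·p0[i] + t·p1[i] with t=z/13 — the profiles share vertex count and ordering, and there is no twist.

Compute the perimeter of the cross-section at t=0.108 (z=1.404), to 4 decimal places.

Perimeter at t=0.108: 18.1502

Cross-section at t=0.108: each vertex is (1-t)·p0[i] + t·p1[i].
  v1: (1-0.108)·(0.1,4.77) + 0.108·(-0.98,7.07) = (-0.0166,5.0184)
  v2: (1-0.108)·(-1.75,2.32) + 0.108·(-4.65,5.59) = (-2.0632,2.6732)
  v3: (1-0.108)·(-2.41,-0.49) + 0.108·(-7.19,-0.33) = (-2.9262,-0.4727)
  v4: (1-0.108)·(1.76,-1.49) + 0.108·(2.69,-2.34) = (1.8604,-1.5818)
Perimeter = Σ |v_{i+1} − v_i|:
  edge 1→2: √(-2.0466² + -2.3452²) = 3.1126 (running 3.1126)
  edge 2→3: √(-0.8630² + -3.1459²) = 3.2621 (running 6.3748)
  edge 3→4: √(4.7867² + -1.1091²) = 4.9135 (running 11.2882)
  edge 4→1: √(-1.8771² + 6.6002²) = 6.8619 (running 18.1502)
Perimeter = 18.1502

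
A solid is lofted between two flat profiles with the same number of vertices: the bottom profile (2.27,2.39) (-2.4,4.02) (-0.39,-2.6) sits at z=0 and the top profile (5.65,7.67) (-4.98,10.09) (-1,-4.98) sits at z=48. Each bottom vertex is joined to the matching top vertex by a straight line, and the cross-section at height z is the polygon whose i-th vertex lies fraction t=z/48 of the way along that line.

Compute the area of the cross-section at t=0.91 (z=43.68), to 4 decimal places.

Cross-section at t=0.91: each vertex is (1-t)·p0[i] + t·p1[i].
  v1: (1-0.91)·(2.27,2.39) + 0.91·(5.65,7.67) = (5.3458,7.1948)
  v2: (1-0.91)·(-2.4,4.02) + 0.91·(-4.98,10.09) = (-4.7478,9.5437)
  v3: (1-0.91)·(-0.39,-2.6) + 0.91·(-1,-4.98) = (-0.9451,-4.7658)
Shoelace sum Σ(x_i·y_{i+1} − x_{i+1}·y_i):
  i=1: 5.3458·9.5437 − -4.7478·7.1948 = +85.1782 (running +85.1782)
  i=2: -4.7478·-4.7658 − -0.9451·9.5437 = +31.6468 (running +116.8250)
  i=3: -0.9451·7.1948 − 5.3458·-4.7658 = +18.6772 (running +135.5022)
Area = |Σ|/2 = |135.5022|/2 = 67.7511

Area at t=0.91: 67.7511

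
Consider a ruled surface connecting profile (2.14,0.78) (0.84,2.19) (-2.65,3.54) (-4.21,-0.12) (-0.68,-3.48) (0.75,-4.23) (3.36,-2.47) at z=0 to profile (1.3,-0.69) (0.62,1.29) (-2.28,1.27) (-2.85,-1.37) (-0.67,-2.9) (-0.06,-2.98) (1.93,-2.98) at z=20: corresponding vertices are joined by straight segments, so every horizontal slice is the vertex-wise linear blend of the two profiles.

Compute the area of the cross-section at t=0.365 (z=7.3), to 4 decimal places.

Area at t=0.365: 26.1683

Cross-section at t=0.365: each vertex is (1-t)·p0[i] + t·p1[i].
  v1: (1-0.365)·(2.14,0.78) + 0.365·(1.3,-0.69) = (1.8334,0.2435)
  v2: (1-0.365)·(0.84,2.19) + 0.365·(0.62,1.29) = (0.7597,1.8615)
  v3: (1-0.365)·(-2.65,3.54) + 0.365·(-2.28,1.27) = (-2.5149,2.7115)
  v4: (1-0.365)·(-4.21,-0.12) + 0.365·(-2.85,-1.37) = (-3.7136,-0.5763)
  v5: (1-0.365)·(-0.68,-3.48) + 0.365·(-0.67,-2.9) = (-0.6764,-3.2683)
  v6: (1-0.365)·(0.75,-4.23) + 0.365·(-0.06,-2.98) = (0.4544,-3.7738)
  v7: (1-0.365)·(3.36,-2.47) + 0.365·(1.93,-2.98) = (2.8380,-2.6562)
Shoelace sum Σ(x_i·y_{i+1} − x_{i+1}·y_i):
  i=1: 1.8334·1.8615 − 0.7597·0.2435 = +3.2279 (running +3.2279)
  i=2: 0.7597·2.7115 − -2.5149·1.8615 = +6.7415 (running +9.9694)
  i=3: -2.5149·-0.5763 − -3.7136·2.7115 = +11.5185 (running +21.4879)
  i=4: -3.7136·-3.2683 − -0.6764·-0.5763 = +11.7474 (running +33.2353)
  i=5: -0.6764·-3.7738 − 0.4544·-3.2683 = +4.0373 (running +37.2726)
  i=6: 0.4544·-2.6562 − 2.8380·-3.7738 = +9.5033 (running +46.7759)
  i=7: 2.8380·0.2435 − 1.8334·-2.6562 = +5.5607 (running +52.3366)
Area = |Σ|/2 = |52.3366|/2 = 26.1683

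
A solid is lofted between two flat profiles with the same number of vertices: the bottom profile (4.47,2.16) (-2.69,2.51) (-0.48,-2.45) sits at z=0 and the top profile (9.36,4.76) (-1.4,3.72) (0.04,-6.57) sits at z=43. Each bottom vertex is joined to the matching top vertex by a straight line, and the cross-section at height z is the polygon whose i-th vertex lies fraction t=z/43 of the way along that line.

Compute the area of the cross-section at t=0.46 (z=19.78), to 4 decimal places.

Area at t=0.46: 32.9397

Cross-section at t=0.46: each vertex is (1-t)·p0[i] + t·p1[i].
  v1: (1-0.46)·(4.47,2.16) + 0.46·(9.36,4.76) = (6.7194,3.3560)
  v2: (1-0.46)·(-2.69,2.51) + 0.46·(-1.4,3.72) = (-2.0966,3.0666)
  v3: (1-0.46)·(-0.48,-2.45) + 0.46·(0.04,-6.57) = (-0.2408,-4.3452)
Shoelace sum Σ(x_i·y_{i+1} − x_{i+1}·y_i):
  i=1: 6.7194·3.0666 − -2.0966·3.3560 = +27.6419 (running +27.6419)
  i=2: -2.0966·-4.3452 − -0.2408·3.0666 = +9.8486 (running +37.4905)
  i=3: -0.2408·3.3560 − 6.7194·-4.3452 = +28.3890 (running +65.8795)
Area = |Σ|/2 = |65.8795|/2 = 32.9397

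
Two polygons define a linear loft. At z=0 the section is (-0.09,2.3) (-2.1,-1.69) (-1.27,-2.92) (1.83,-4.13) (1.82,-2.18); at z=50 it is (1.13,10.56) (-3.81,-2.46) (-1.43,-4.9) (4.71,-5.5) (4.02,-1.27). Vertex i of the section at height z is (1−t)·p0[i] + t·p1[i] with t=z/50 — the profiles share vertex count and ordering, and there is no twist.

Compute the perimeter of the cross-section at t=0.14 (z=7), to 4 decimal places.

Cross-section at t=0.14: each vertex is (1-t)·p0[i] + t·p1[i].
  v1: (1-0.14)·(-0.09,2.3) + 0.14·(1.13,10.56) = (0.0808,3.4564)
  v2: (1-0.14)·(-2.1,-1.69) + 0.14·(-3.81,-2.46) = (-2.3394,-1.7978)
  v3: (1-0.14)·(-1.27,-2.92) + 0.14·(-1.43,-4.9) = (-1.2924,-3.1972)
  v4: (1-0.14)·(1.83,-4.13) + 0.14·(4.71,-5.5) = (2.2332,-4.3218)
  v5: (1-0.14)·(1.82,-2.18) + 0.14·(4.02,-1.27) = (2.1280,-2.0526)
Perimeter = Σ |v_{i+1} − v_i|:
  edge 1→2: √(-2.4202² + -5.2542²) = 5.7848 (running 5.7848)
  edge 2→3: √(1.0470² + -1.3994²) = 1.7477 (running 7.5325)
  edge 3→4: √(3.5256² + -1.1246²) = 3.7006 (running 11.2331)
  edge 4→5: √(-0.1052² + 2.2692²) = 2.2716 (running 13.5048)
  edge 5→1: √(-2.0472² + 5.5090²) = 5.8771 (running 19.3819)
Perimeter = 19.3819

Perimeter at t=0.14: 19.3819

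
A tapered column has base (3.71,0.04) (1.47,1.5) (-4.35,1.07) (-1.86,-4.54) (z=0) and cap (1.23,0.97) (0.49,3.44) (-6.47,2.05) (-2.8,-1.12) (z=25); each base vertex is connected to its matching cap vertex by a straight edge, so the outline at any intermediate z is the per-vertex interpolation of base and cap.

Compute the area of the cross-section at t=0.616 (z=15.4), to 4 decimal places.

Cross-section at t=0.616: each vertex is (1-t)·p0[i] + t·p1[i].
  v1: (1-0.616)·(3.71,0.04) + 0.616·(1.23,0.97) = (2.1823,0.6129)
  v2: (1-0.616)·(1.47,1.5) + 0.616·(0.49,3.44) = (0.8663,2.6950)
  v3: (1-0.616)·(-4.35,1.07) + 0.616·(-6.47,2.05) = (-5.6559,1.6737)
  v4: (1-0.616)·(-1.86,-4.54) + 0.616·(-2.8,-1.12) = (-2.4390,-2.4333)
Shoelace sum Σ(x_i·y_{i+1} − x_{i+1}·y_i):
  i=1: 2.1823·2.6950 − 0.8663·0.6129 = +5.3505 (running +5.3505)
  i=2: 0.8663·1.6737 − -5.6559·2.6950 = +16.6929 (running +22.0434)
  i=3: -5.6559·-2.4333 − -2.4390·1.6737 = +17.8446 (running +39.8880)
  i=4: -2.4390·0.6129 − 2.1823·-2.4333 = +3.8154 (running +43.7033)
Area = |Σ|/2 = |43.7033|/2 = 21.8517

Area at t=0.616: 21.8517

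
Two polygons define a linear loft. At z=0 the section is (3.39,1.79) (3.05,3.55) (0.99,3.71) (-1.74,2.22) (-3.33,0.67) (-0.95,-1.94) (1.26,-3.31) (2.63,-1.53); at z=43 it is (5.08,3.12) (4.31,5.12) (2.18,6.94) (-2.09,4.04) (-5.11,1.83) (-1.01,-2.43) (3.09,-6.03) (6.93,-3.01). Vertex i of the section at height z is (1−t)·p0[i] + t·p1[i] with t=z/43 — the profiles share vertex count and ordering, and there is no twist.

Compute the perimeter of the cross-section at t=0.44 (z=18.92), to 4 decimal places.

Perimeter at t=0.44: 27.4823

Cross-section at t=0.44: each vertex is (1-t)·p0[i] + t·p1[i].
  v1: (1-0.44)·(3.39,1.79) + 0.44·(5.08,3.12) = (4.1336,2.3752)
  v2: (1-0.44)·(3.05,3.55) + 0.44·(4.31,5.12) = (3.6044,4.2408)
  v3: (1-0.44)·(0.99,3.71) + 0.44·(2.18,6.94) = (1.5136,5.1312)
  v4: (1-0.44)·(-1.74,2.22) + 0.44·(-2.09,4.04) = (-1.8940,3.0208)
  v5: (1-0.44)·(-3.33,0.67) + 0.44·(-5.11,1.83) = (-4.1132,1.1804)
  v6: (1-0.44)·(-0.95,-1.94) + 0.44·(-1.01,-2.43) = (-0.9764,-2.1556)
  v7: (1-0.44)·(1.26,-3.31) + 0.44·(3.09,-6.03) = (2.0652,-4.5068)
  v8: (1-0.44)·(2.63,-1.53) + 0.44·(6.93,-3.01) = (4.5220,-2.1812)
Perimeter = Σ |v_{i+1} − v_i|:
  edge 1→2: √(-0.5292² + 1.8656²) = 1.9392 (running 1.9392)
  edge 2→3: √(-2.0908² + 0.8904²) = 2.2725 (running 4.2117)
  edge 3→4: √(-3.4076² + -2.1104²) = 4.0082 (running 8.2199)
  edge 4→5: √(-2.2192² + -1.8404²) = 2.8830 (running 11.1029)
  edge 5→6: √(3.1368² + -3.3360²) = 4.5791 (running 15.6821)
  edge 6→7: √(3.0416² + -2.3512²) = 3.8444 (running 19.5265)
  edge 7→8: √(2.4568² + 2.3256²) = 3.3829 (running 22.9094)
  edge 8→1: √(-0.3884² + 4.5564²) = 4.5729 (running 27.4823)
Perimeter = 27.4823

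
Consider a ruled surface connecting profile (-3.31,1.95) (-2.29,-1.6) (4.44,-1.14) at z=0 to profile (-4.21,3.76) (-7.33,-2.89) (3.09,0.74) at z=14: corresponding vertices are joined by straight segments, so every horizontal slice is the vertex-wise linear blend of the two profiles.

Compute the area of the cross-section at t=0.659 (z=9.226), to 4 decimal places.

Cross-section at t=0.659: each vertex is (1-t)·p0[i] + t·p1[i].
  v1: (1-0.659)·(-3.31,1.95) + 0.659·(-4.21,3.76) = (-3.9031,3.1428)
  v2: (1-0.659)·(-2.29,-1.6) + 0.659·(-7.33,-2.89) = (-5.6114,-2.4501)
  v3: (1-0.659)·(4.44,-1.14) + 0.659·(3.09,0.74) = (3.5503,0.0989)
Shoelace sum Σ(x_i·y_{i+1} − x_{i+1}·y_i):
  i=1: -3.9031·-2.4501 − -5.6114·3.1428 = +27.1984 (running +27.1984)
  i=2: -5.6114·0.0989 − 3.5503·-2.4501 = +8.1437 (running +35.3420)
  i=3: 3.5503·3.1428 − -3.9031·0.0989 = +11.5441 (running +46.8861)
Area = |Σ|/2 = |46.8861|/2 = 23.4431

Area at t=0.659: 23.4431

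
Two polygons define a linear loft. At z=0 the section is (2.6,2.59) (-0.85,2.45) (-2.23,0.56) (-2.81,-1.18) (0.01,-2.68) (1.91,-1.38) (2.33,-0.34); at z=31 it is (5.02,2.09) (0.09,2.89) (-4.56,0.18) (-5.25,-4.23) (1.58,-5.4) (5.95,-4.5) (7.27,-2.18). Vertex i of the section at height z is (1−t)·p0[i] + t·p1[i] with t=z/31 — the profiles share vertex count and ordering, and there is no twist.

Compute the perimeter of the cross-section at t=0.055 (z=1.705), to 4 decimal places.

Perimeter at t=0.055: 17.9921

Cross-section at t=0.055: each vertex is (1-t)·p0[i] + t·p1[i].
  v1: (1-0.055)·(2.6,2.59) + 0.055·(5.02,2.09) = (2.7331,2.5625)
  v2: (1-0.055)·(-0.85,2.45) + 0.055·(0.09,2.89) = (-0.7983,2.4742)
  v3: (1-0.055)·(-2.23,0.56) + 0.055·(-4.56,0.18) = (-2.3581,0.5391)
  v4: (1-0.055)·(-2.81,-1.18) + 0.055·(-5.25,-4.23) = (-2.9442,-1.3478)
  v5: (1-0.055)·(0.01,-2.68) + 0.055·(1.58,-5.4) = (0.0964,-2.8296)
  v6: (1-0.055)·(1.91,-1.38) + 0.055·(5.95,-4.5) = (2.1322,-1.5516)
  v7: (1-0.055)·(2.33,-0.34) + 0.055·(7.27,-2.18) = (2.6017,-0.4412)
Perimeter = Σ |v_{i+1} − v_i|:
  edge 1→2: √(-3.5314² + -0.0883²) = 3.5325 (running 3.5325)
  edge 2→3: √(-1.5598² + -1.9351²) = 2.4855 (running 6.0180)
  edge 3→4: √(-0.5861² + -1.8868²) = 1.9758 (running 7.9938)
  edge 4→5: √(3.0406² + -1.4819²) = 3.3824 (running 11.3762)
  edge 5→6: √(2.0358² + 1.2780²) = 2.4037 (running 13.7799)
  edge 6→7: √(0.4695² + 1.1104²) = 1.2056 (running 14.9855)
  edge 7→1: √(0.1314² + 3.0037²) = 3.0066 (running 17.9921)
Perimeter = 17.9921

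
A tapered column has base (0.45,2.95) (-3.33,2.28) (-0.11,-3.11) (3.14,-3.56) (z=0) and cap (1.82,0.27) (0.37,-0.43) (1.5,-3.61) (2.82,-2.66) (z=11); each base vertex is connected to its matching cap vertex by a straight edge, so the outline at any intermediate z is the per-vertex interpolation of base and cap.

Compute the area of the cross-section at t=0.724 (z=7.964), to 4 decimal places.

Cross-section at t=0.724: each vertex is (1-t)·p0[i] + t·p1[i].
  v1: (1-0.724)·(0.45,2.95) + 0.724·(1.82,0.27) = (1.4419,1.0097)
  v2: (1-0.724)·(-3.33,2.28) + 0.724·(0.37,-0.43) = (-0.6512,0.3180)
  v3: (1-0.724)·(-0.11,-3.11) + 0.724·(1.5,-3.61) = (1.0556,-3.4720)
  v4: (1-0.724)·(3.14,-3.56) + 0.724·(2.82,-2.66) = (2.9083,-2.9084)
Shoelace sum Σ(x_i·y_{i+1} − x_{i+1}·y_i):
  i=1: 1.4419·0.3180 − -0.6512·1.0097 = +1.1160 (running +1.1160)
  i=2: -0.6512·-3.4720 − 1.0556·0.3180 = +1.9253 (running +3.0413)
  i=3: 1.0556·-2.9084 − 2.9083·-3.4720 = +7.0275 (running +10.0687)
  i=4: 2.9083·1.0097 − 1.4419·-2.9084 = +7.1300 (running +17.1988)
Area = |Σ|/2 = |17.1988|/2 = 8.5994

Area at t=0.724: 8.5994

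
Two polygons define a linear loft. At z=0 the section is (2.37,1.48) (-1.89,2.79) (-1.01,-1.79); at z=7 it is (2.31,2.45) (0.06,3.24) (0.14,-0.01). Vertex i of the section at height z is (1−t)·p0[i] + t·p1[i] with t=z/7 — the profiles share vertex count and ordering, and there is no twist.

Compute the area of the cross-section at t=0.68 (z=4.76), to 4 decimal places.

Cross-section at t=0.68: each vertex is (1-t)·p0[i] + t·p1[i].
  v1: (1-0.68)·(2.37,1.48) + 0.68·(2.31,2.45) = (2.3292,2.1396)
  v2: (1-0.68)·(-1.89,2.79) + 0.68·(0.06,3.24) = (-0.5640,3.0960)
  v3: (1-0.68)·(-1.01,-1.79) + 0.68·(0.14,-0.01) = (-0.2280,-0.5796)
Shoelace sum Σ(x_i·y_{i+1} − x_{i+1}·y_i):
  i=1: 2.3292·3.0960 − -0.5640·2.1396 = +8.4179 (running +8.4179)
  i=2: -0.5640·-0.5796 − -0.2280·3.0960 = +1.0328 (running +9.4507)
  i=3: -0.2280·2.1396 − 2.3292·-0.5796 = +0.8622 (running +10.3129)
Area = |Σ|/2 = |10.3129|/2 = 5.1564

Area at t=0.68: 5.1564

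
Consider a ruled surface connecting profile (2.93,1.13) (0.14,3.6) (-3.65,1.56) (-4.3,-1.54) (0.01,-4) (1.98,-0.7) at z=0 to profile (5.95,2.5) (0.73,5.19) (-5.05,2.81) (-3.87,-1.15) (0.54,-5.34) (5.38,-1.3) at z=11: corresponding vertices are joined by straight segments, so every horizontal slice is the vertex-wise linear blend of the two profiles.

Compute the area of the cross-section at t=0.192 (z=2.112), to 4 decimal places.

Cross-section at t=0.192: each vertex is (1-t)·p0[i] + t·p1[i].
  v1: (1-0.192)·(2.93,1.13) + 0.192·(5.95,2.5) = (3.5098,1.3930)
  v2: (1-0.192)·(0.14,3.6) + 0.192·(0.73,5.19) = (0.2533,3.9053)
  v3: (1-0.192)·(-3.65,1.56) + 0.192·(-5.05,2.81) = (-3.9188,1.8000)
  v4: (1-0.192)·(-4.3,-1.54) + 0.192·(-3.87,-1.15) = (-4.2174,-1.4651)
  v5: (1-0.192)·(0.01,-4) + 0.192·(0.54,-5.34) = (0.1118,-4.2573)
  v6: (1-0.192)·(1.98,-0.7) + 0.192·(5.38,-1.3) = (2.6328,-0.8152)
Shoelace sum Σ(x_i·y_{i+1} − x_{i+1}·y_i):
  i=1: 3.5098·3.9053 − 0.2533·1.3930 = +13.3541 (running +13.3541)
  i=2: 0.2533·1.8000 − -3.9188·3.9053 = +15.7599 (running +29.1140)
  i=3: -3.9188·-1.4651 − -4.2174·1.8000 = +13.3329 (running +42.4469)
  i=4: -4.2174·-4.2573 − 0.1118·-1.4651 = +18.1186 (running +60.5655)
  i=5: 0.1118·-0.8152 − 2.6328·-4.2573 = +11.1175 (running +71.6829)
  i=6: 2.6328·1.3930 − 3.5098·-0.8152 = +6.5288 (running +78.2117)
Area = |Σ|/2 = |78.2117|/2 = 39.1059

Area at t=0.192: 39.1059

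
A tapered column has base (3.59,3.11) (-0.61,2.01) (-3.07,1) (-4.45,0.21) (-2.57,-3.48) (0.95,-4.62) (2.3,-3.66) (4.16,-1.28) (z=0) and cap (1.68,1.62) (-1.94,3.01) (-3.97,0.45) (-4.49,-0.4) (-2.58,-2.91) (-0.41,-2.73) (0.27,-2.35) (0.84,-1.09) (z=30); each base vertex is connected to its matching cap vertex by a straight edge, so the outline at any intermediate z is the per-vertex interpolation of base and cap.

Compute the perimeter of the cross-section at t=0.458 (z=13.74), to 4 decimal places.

Cross-section at t=0.458: each vertex is (1-t)·p0[i] + t·p1[i].
  v1: (1-0.458)·(3.59,3.11) + 0.458·(1.68,1.62) = (2.7152,2.4276)
  v2: (1-0.458)·(-0.61,2.01) + 0.458·(-1.94,3.01) = (-1.2191,2.4680)
  v3: (1-0.458)·(-3.07,1) + 0.458·(-3.97,0.45) = (-3.4822,0.7481)
  v4: (1-0.458)·(-4.45,0.21) + 0.458·(-4.49,-0.4) = (-4.4683,-0.0694)
  v5: (1-0.458)·(-2.57,-3.48) + 0.458·(-2.58,-2.91) = (-2.5746,-3.2189)
  v6: (1-0.458)·(0.95,-4.62) + 0.458·(-0.41,-2.73) = (0.3271,-3.7544)
  v7: (1-0.458)·(2.3,-3.66) + 0.458·(0.27,-2.35) = (1.3703,-3.0600)
  v8: (1-0.458)·(4.16,-1.28) + 0.458·(0.84,-1.09) = (2.6394,-1.1930)
Perimeter = Σ |v_{i+1} − v_i|:
  edge 1→2: √(-3.9344² + 0.0404²) = 3.9346 (running 3.9346)
  edge 2→3: √(-2.2631² + -1.7199²) = 2.8424 (running 6.7770)
  edge 3→4: √(-0.9861² + -0.8175²) = 1.2809 (running 8.0579)
  edge 4→5: √(1.8937² + -3.1496²) = 3.6750 (running 11.7330)
  edge 5→6: √(2.9017² + -0.5354²) = 2.9507 (running 14.6836)
  edge 6→7: √(1.0431² + 0.6944²) = 1.2531 (running 15.9368)
  edge 7→8: √(1.2692² + 1.8670²) = 2.2576 (running 18.1943)
  edge 8→1: √(0.0758² + 3.6206²) = 3.6214 (running 21.8157)
Perimeter = 21.8157

Perimeter at t=0.458: 21.8157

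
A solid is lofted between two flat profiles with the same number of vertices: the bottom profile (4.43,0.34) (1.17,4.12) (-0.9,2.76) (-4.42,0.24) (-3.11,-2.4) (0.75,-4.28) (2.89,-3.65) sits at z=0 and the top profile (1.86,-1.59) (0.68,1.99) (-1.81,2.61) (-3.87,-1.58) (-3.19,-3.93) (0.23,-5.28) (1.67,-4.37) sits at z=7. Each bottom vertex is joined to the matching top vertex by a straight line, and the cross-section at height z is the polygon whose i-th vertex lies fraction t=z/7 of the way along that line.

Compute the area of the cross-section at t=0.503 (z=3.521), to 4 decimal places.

Area at t=0.503: 38.2528

Cross-section at t=0.503: each vertex is (1-t)·p0[i] + t·p1[i].
  v1: (1-0.503)·(4.43,0.34) + 0.503·(1.86,-1.59) = (3.1373,-0.6308)
  v2: (1-0.503)·(1.17,4.12) + 0.503·(0.68,1.99) = (0.9235,3.0486)
  v3: (1-0.503)·(-0.9,2.76) + 0.503·(-1.81,2.61) = (-1.3577,2.6845)
  v4: (1-0.503)·(-4.42,0.24) + 0.503·(-3.87,-1.58) = (-4.1433,-0.6755)
  v5: (1-0.503)·(-3.11,-2.4) + 0.503·(-3.19,-3.93) = (-3.1502,-3.1696)
  v6: (1-0.503)·(0.75,-4.28) + 0.503·(0.23,-5.28) = (0.4884,-4.7830)
  v7: (1-0.503)·(2.89,-3.65) + 0.503·(1.67,-4.37) = (2.2763,-4.0122)
Shoelace sum Σ(x_i·y_{i+1} − x_{i+1}·y_i):
  i=1: 3.1373·3.0486 − 0.9235·-0.6308 = +10.1469 (running +10.1469)
  i=2: 0.9235·2.6845 − -1.3577·3.0486 = +6.6185 (running +16.7654)
  i=3: -1.3577·-0.6755 − -4.1433·2.6845 = +12.0401 (running +28.8055)
  i=4: -4.1433·-3.1696 − -3.1502·-0.6755 = +11.0049 (running +39.8104)
  i=5: -3.1502·-4.7830 − 0.4884·-3.1696 = +16.6158 (running +56.4261)
  i=6: 0.4884·-4.0122 − 2.2763·-4.7830 = +8.9280 (running +65.3541)
  i=7: 2.2763·-0.6308 − 3.1373·-4.0122 = +11.1514 (running +76.5056)
Area = |Σ|/2 = |76.5056|/2 = 38.2528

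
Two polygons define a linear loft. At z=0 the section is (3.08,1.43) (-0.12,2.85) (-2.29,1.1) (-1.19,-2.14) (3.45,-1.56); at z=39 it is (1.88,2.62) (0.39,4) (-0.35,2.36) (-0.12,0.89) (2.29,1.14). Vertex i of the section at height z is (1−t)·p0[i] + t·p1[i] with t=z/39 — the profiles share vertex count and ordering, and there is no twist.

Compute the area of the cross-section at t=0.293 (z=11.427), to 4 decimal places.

Area at t=0.293: 14.9072

Cross-section at t=0.293: each vertex is (1-t)·p0[i] + t·p1[i].
  v1: (1-0.293)·(3.08,1.43) + 0.293·(1.88,2.62) = (2.7284,1.7787)
  v2: (1-0.293)·(-0.12,2.85) + 0.293·(0.39,4) = (0.0294,3.1870)
  v3: (1-0.293)·(-2.29,1.1) + 0.293·(-0.35,2.36) = (-1.7216,1.4692)
  v4: (1-0.293)·(-1.19,-2.14) + 0.293·(-0.12,0.89) = (-0.8765,-1.2522)
  v5: (1-0.293)·(3.45,-1.56) + 0.293·(2.29,1.14) = (3.1101,-0.7689)
Shoelace sum Σ(x_i·y_{i+1} − x_{i+1}·y_i):
  i=1: 2.7284·3.1870 − 0.0294·1.7787 = +8.6429 (running +8.6429)
  i=2: 0.0294·1.4692 − -1.7216·3.1870 = +5.5298 (running +14.1728)
  i=3: -1.7216·-1.2522 − -0.8765·1.4692 = +3.4435 (running +17.6163)
  i=4: -0.8765·-0.7689 − 3.1101·-1.2522 = +4.5685 (running +22.1847)
  i=5: 3.1101·1.7787 − 2.7284·-0.7689 = +7.6297 (running +29.8145)
Area = |Σ|/2 = |29.8145|/2 = 14.9072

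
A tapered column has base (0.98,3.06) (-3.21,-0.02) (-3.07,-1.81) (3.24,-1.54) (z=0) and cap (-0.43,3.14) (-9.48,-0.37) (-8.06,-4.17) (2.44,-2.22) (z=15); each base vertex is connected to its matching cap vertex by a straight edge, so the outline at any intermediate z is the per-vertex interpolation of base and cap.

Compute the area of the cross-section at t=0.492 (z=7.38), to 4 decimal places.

Area at t=0.492: 32.6343

Cross-section at t=0.492: each vertex is (1-t)·p0[i] + t·p1[i].
  v1: (1-0.492)·(0.98,3.06) + 0.492·(-0.43,3.14) = (0.2863,3.0994)
  v2: (1-0.492)·(-3.21,-0.02) + 0.492·(-9.48,-0.37) = (-6.2948,-0.1922)
  v3: (1-0.492)·(-3.07,-1.81) + 0.492·(-8.06,-4.17) = (-5.5251,-2.9711)
  v4: (1-0.492)·(3.24,-1.54) + 0.492·(2.44,-2.22) = (2.8464,-1.8746)
Shoelace sum Σ(x_i·y_{i+1} − x_{i+1}·y_i):
  i=1: 0.2863·-0.1922 − -6.2948·3.0994 = +19.4550 (running +19.4550)
  i=2: -6.2948·-2.9711 − -5.5251·-0.1922 = +17.6408 (running +37.0958)
  i=3: -5.5251·-1.8746 − 2.8464·-2.9711 = +18.8141 (running +55.9098)
  i=4: 2.8464·3.0994 − 0.2863·-1.8746 = +9.3587 (running +65.2685)
Area = |Σ|/2 = |65.2685|/2 = 32.6343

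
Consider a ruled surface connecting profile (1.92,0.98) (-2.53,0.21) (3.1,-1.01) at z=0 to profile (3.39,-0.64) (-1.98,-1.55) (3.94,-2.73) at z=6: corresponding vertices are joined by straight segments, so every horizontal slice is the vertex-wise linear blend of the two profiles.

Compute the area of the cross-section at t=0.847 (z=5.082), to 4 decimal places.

Cross-section at t=0.847: each vertex is (1-t)·p0[i] + t·p1[i].
  v1: (1-0.847)·(1.92,0.98) + 0.847·(3.39,-0.64) = (3.1651,-0.3921)
  v2: (1-0.847)·(-2.53,0.21) + 0.847·(-1.98,-1.55) = (-2.0642,-1.2807)
  v3: (1-0.847)·(3.1,-1.01) + 0.847·(3.94,-2.73) = (3.8115,-2.4668)
Shoelace sum Σ(x_i·y_{i+1} − x_{i+1}·y_i):
  i=1: 3.1651·-1.2807 − -2.0642·-0.3921 = -4.8630 (running -4.8630)
  i=2: -2.0642·-2.4668 − 3.8115·-1.2807 = +9.9734 (running +5.1103)
  i=3: 3.8115·-0.3921 − 3.1651·-2.4668 = +6.3131 (running +11.4235)
Area = |Σ|/2 = |11.4235|/2 = 5.7117

Area at t=0.847: 5.7117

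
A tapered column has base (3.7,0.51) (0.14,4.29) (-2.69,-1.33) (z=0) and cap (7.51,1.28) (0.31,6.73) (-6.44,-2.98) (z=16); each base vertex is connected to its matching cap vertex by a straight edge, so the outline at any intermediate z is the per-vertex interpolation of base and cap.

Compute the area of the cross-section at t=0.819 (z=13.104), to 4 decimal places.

Area at t=0.819: 44.8835

Cross-section at t=0.819: each vertex is (1-t)·p0[i] + t·p1[i].
  v1: (1-0.819)·(3.7,0.51) + 0.819·(7.51,1.28) = (6.8204,1.1406)
  v2: (1-0.819)·(0.14,4.29) + 0.819·(0.31,6.73) = (0.2792,6.2884)
  v3: (1-0.819)·(-2.69,-1.33) + 0.819·(-6.44,-2.98) = (-5.7612,-2.6814)
Shoelace sum Σ(x_i·y_{i+1} − x_{i+1}·y_i):
  i=1: 6.8204·6.2884 − 0.2792·1.1406 = +42.5706 (running +42.5706)
  i=2: 0.2792·-2.6814 − -5.7612·6.2884 = +35.4801 (running +78.0507)
  i=3: -5.7612·1.1406 − 6.8204·-2.6814 = +11.7164 (running +89.7671)
Area = |Σ|/2 = |89.7671|/2 = 44.8835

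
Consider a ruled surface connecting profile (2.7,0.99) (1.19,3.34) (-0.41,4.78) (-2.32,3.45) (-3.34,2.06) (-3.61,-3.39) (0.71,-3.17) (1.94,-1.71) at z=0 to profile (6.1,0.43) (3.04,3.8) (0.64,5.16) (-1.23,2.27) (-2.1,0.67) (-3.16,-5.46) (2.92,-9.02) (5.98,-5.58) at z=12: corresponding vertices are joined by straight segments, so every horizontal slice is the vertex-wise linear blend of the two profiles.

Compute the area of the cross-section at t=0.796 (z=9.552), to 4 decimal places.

Area at t=0.796: 76.7946

Cross-section at t=0.796: each vertex is (1-t)·p0[i] + t·p1[i].
  v1: (1-0.796)·(2.7,0.99) + 0.796·(6.1,0.43) = (5.4064,0.5442)
  v2: (1-0.796)·(1.19,3.34) + 0.796·(3.04,3.8) = (2.6626,3.7062)
  v3: (1-0.796)·(-0.41,4.78) + 0.796·(0.64,5.16) = (0.4258,5.0825)
  v4: (1-0.796)·(-2.32,3.45) + 0.796·(-1.23,2.27) = (-1.4524,2.5107)
  v5: (1-0.796)·(-3.34,2.06) + 0.796·(-2.1,0.67) = (-2.3530,0.9536)
  v6: (1-0.796)·(-3.61,-3.39) + 0.796·(-3.16,-5.46) = (-3.2518,-5.0377)
  v7: (1-0.796)·(0.71,-3.17) + 0.796·(2.92,-9.02) = (2.4692,-7.8266)
  v8: (1-0.796)·(1.94,-1.71) + 0.796·(5.98,-5.58) = (5.1558,-4.7905)
Shoelace sum Σ(x_i·y_{i+1} − x_{i+1}·y_i):
  i=1: 5.4064·3.7062 − 2.6626·0.5442 = +18.5879 (running +18.5879)
  i=2: 2.6626·5.0825 − 0.4258·3.7062 = +11.9545 (running +30.5424)
  i=3: 0.4258·2.5107 − -1.4524·5.0825 = +8.4507 (running +38.9931)
  i=4: -1.4524·0.9536 − -2.3530·2.5107 = +4.5227 (running +43.5158)
  i=5: -2.3530·-5.0377 − -3.2518·0.9536 = +14.9543 (running +58.4701)
  i=6: -3.2518·-7.8266 − 2.4692·-5.0377 = +37.8895 (running +96.3596)
  i=7: 2.4692·-4.7905 − 5.1558·-7.8266 = +28.5241 (running +124.8837)
  i=8: 5.1558·0.5442 − 5.4064·-4.7905 = +28.7055 (running +153.5892)
Area = |Σ|/2 = |153.5892|/2 = 76.7946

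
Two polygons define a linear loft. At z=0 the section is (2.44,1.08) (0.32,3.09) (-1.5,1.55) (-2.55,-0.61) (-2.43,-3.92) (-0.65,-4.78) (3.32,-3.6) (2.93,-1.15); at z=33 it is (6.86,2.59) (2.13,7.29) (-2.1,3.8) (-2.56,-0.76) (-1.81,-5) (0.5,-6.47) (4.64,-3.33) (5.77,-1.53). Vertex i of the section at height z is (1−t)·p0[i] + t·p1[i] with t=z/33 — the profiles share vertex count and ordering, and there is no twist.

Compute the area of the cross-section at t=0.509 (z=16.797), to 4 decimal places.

Cross-section at t=0.509: each vertex is (1-t)·p0[i] + t·p1[i].
  v1: (1-0.509)·(2.44,1.08) + 0.509·(6.86,2.59) = (4.6898,1.8486)
  v2: (1-0.509)·(0.32,3.09) + 0.509·(2.13,7.29) = (1.2413,5.2278)
  v3: (1-0.509)·(-1.5,1.55) + 0.509·(-2.1,3.8) = (-1.8054,2.6952)
  v4: (1-0.509)·(-2.55,-0.61) + 0.509·(-2.56,-0.76) = (-2.5551,-0.6864)
  v5: (1-0.509)·(-2.43,-3.92) + 0.509·(-1.81,-5) = (-2.1144,-4.4697)
  v6: (1-0.509)·(-0.65,-4.78) + 0.509·(0.5,-6.47) = (-0.0646,-5.6402)
  v7: (1-0.509)·(3.32,-3.6) + 0.509·(4.64,-3.33) = (3.9919,-3.4626)
  v8: (1-0.509)·(2.93,-1.15) + 0.509·(5.77,-1.53) = (4.3756,-1.3434)
Shoelace sum Σ(x_i·y_{i+1} − x_{i+1}·y_i):
  i=1: 4.6898·5.2278 − 1.2413·1.8486 = +22.2226 (running +22.2226)
  i=2: 1.2413·2.6952 − -1.8054·5.2278 = +12.7839 (running +35.0065)
  i=3: -1.8054·-0.6864 − -2.5551·2.6952 = +8.1257 (running +43.1322)
  i=4: -2.5551·-4.4697 − -2.1144·-0.6864 = +9.9693 (running +53.1015)
  i=5: -2.1144·-5.6402 − -0.0646·-4.4697 = +11.6368 (running +64.7383)
  i=6: -0.0646·-3.4626 − 3.9919·-5.6402 = +22.7389 (running +87.4772)
  i=7: 3.9919·-1.3434 − 4.3756·-3.4626 = +9.7879 (running +97.2651)
  i=8: 4.3756·1.8486 − 4.6898·-1.3434 = +14.3890 (running +111.6541)
Area = |Σ|/2 = |111.6541|/2 = 55.8270

Area at t=0.509: 55.8270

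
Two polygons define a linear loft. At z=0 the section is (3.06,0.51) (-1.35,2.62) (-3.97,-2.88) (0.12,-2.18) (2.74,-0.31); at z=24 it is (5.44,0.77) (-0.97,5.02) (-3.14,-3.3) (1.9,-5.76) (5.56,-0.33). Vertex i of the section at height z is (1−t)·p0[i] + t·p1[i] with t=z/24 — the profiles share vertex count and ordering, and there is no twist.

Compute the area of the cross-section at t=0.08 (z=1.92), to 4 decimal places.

Cross-section at t=0.08: each vertex is (1-t)·p0[i] + t·p1[i].
  v1: (1-0.08)·(3.06,0.51) + 0.08·(5.44,0.77) = (3.2504,0.5308)
  v2: (1-0.08)·(-1.35,2.62) + 0.08·(-0.97,5.02) = (-1.3196,2.8120)
  v3: (1-0.08)·(-3.97,-2.88) + 0.08·(-3.14,-3.3) = (-3.9036,-2.9136)
  v4: (1-0.08)·(0.12,-2.18) + 0.08·(1.9,-5.76) = (0.2624,-2.4664)
  v5: (1-0.08)·(2.74,-0.31) + 0.08·(5.56,-0.33) = (2.9656,-0.3116)
Shoelace sum Σ(x_i·y_{i+1} − x_{i+1}·y_i):
  i=1: 3.2504·2.8120 − -1.3196·0.5308 = +9.8406 (running +9.8406)
  i=2: -1.3196·-2.9136 − -3.9036·2.8120 = +14.8217 (running +24.6623)
  i=3: -3.9036·-2.4664 − 0.2624·-2.9136 = +10.3924 (running +35.0546)
  i=4: 0.2624·-0.3116 − 2.9656·-2.4664 = +7.2326 (running +42.2872)
  i=5: 2.9656·0.5308 − 3.2504·-0.3116 = +2.5870 (running +44.8742)
Area = |Σ|/2 = |44.8742|/2 = 22.4371

Area at t=0.08: 22.4371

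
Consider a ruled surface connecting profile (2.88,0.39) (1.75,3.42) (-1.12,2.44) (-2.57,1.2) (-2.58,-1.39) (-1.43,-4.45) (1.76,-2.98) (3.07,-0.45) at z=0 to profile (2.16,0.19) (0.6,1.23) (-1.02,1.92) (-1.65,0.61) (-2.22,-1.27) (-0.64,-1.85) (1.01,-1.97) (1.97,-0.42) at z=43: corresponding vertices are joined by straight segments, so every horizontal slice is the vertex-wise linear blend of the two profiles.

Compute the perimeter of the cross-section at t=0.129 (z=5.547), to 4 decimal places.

Cross-section at t=0.129: each vertex is (1-t)·p0[i] + t·p1[i].
  v1: (1-0.129)·(2.88,0.39) + 0.129·(2.16,0.19) = (2.7871,0.3642)
  v2: (1-0.129)·(1.75,3.42) + 0.129·(0.6,1.23) = (1.6016,3.1375)
  v3: (1-0.129)·(-1.12,2.44) + 0.129·(-1.02,1.92) = (-1.1071,2.3729)
  v4: (1-0.129)·(-2.57,1.2) + 0.129·(-1.65,0.61) = (-2.4513,1.1239)
  v5: (1-0.129)·(-2.58,-1.39) + 0.129·(-2.22,-1.27) = (-2.5336,-1.3745)
  v6: (1-0.129)·(-1.43,-4.45) + 0.129·(-0.64,-1.85) = (-1.3281,-4.1146)
  v7: (1-0.129)·(1.76,-2.98) + 0.129·(1.01,-1.97) = (1.6633,-2.8497)
  v8: (1-0.129)·(3.07,-0.45) + 0.129·(1.97,-0.42) = (2.9281,-0.4461)
Perimeter = Σ |v_{i+1} − v_i|:
  edge 1→2: √(-1.1855² + 2.7733²) = 3.0160 (running 3.0160)
  edge 2→3: √(-2.7087² + -0.7646²) = 2.8146 (running 5.8306)
  edge 3→4: √(-1.3442² + -1.2490²) = 1.8349 (running 7.6656)
  edge 4→5: √(-0.0822² + -2.4984²) = 2.4998 (running 10.1653)
  edge 5→6: √(1.2055² + -2.7401²) = 2.9935 (running 13.1589)
  edge 6→7: √(2.9913² + 1.2649²) = 3.2478 (running 16.4066)
  edge 7→8: √(1.2648² + 2.4036²) = 2.7161 (running 19.1227)
  edge 8→1: √(-0.1410² + 0.8103²) = 0.8225 (running 19.9452)
Perimeter = 19.9452

Perimeter at t=0.129: 19.9452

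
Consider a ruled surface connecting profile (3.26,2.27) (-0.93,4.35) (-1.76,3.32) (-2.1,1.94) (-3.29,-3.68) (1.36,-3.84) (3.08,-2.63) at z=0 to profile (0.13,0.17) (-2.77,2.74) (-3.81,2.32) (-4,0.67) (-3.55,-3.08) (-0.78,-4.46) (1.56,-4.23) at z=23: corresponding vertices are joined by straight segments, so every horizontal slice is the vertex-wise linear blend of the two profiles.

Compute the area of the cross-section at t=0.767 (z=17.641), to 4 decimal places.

Area at t=0.767: 28.6931

Cross-section at t=0.767: each vertex is (1-t)·p0[i] + t·p1[i].
  v1: (1-0.767)·(3.26,2.27) + 0.767·(0.13,0.17) = (0.8593,0.6593)
  v2: (1-0.767)·(-0.93,4.35) + 0.767·(-2.77,2.74) = (-2.3413,3.1151)
  v3: (1-0.767)·(-1.76,3.32) + 0.767·(-3.81,2.32) = (-3.3323,2.5530)
  v4: (1-0.767)·(-2.1,1.94) + 0.767·(-4,0.67) = (-3.5573,0.9659)
  v5: (1-0.767)·(-3.29,-3.68) + 0.767·(-3.55,-3.08) = (-3.4894,-3.2198)
  v6: (1-0.767)·(1.36,-3.84) + 0.767·(-0.78,-4.46) = (-0.2814,-4.3155)
  v7: (1-0.767)·(3.08,-2.63) + 0.767·(1.56,-4.23) = (1.9142,-3.8572)
Shoelace sum Σ(x_i·y_{i+1} − x_{i+1}·y_i):
  i=1: 0.8593·3.1151 − -2.3413·0.6593 = +4.2204 (running +4.2204)
  i=2: -2.3413·2.5530 − -3.3323·3.1151 = +4.4034 (running +8.6238)
  i=3: -3.3323·0.9659 − -3.5573·2.5530 = +5.8630 (running +14.4869)
  i=4: -3.5573·-3.2198 − -3.4894·0.9659 = +14.8243 (running +29.3111)
  i=5: -3.4894·-4.3155 − -0.2814·-3.2198 = +14.1527 (running +43.4639)
  i=6: -0.2814·-3.8572 − 1.9142·-4.3155 = +9.3460 (running +52.8098)
  i=7: 1.9142·0.6593 − 0.8593·-3.8572 = +4.5765 (running +57.3863)
Area = |Σ|/2 = |57.3863|/2 = 28.6931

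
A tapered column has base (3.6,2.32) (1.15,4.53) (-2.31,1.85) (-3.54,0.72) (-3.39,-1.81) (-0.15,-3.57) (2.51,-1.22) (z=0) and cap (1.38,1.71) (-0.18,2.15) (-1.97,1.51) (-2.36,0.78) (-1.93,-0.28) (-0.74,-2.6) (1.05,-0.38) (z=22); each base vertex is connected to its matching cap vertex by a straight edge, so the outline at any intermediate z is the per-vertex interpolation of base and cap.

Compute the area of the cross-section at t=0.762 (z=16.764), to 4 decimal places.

Area at t=0.762: 15.4295

Cross-section at t=0.762: each vertex is (1-t)·p0[i] + t·p1[i].
  v1: (1-0.762)·(3.6,2.32) + 0.762·(1.38,1.71) = (1.9084,1.8552)
  v2: (1-0.762)·(1.15,4.53) + 0.762·(-0.18,2.15) = (0.1365,2.7164)
  v3: (1-0.762)·(-2.31,1.85) + 0.762·(-1.97,1.51) = (-2.0509,1.5909)
  v4: (1-0.762)·(-3.54,0.72) + 0.762·(-2.36,0.78) = (-2.6408,0.7657)
  v5: (1-0.762)·(-3.39,-1.81) + 0.762·(-1.93,-0.28) = (-2.2775,-0.6441)
  v6: (1-0.762)·(-0.15,-3.57) + 0.762·(-0.74,-2.6) = (-0.5996,-2.8309)
  v7: (1-0.762)·(2.51,-1.22) + 0.762·(1.05,-0.38) = (1.3975,-0.5799)
Shoelace sum Σ(x_i·y_{i+1} − x_{i+1}·y_i):
  i=1: 1.9084·2.7164 − 0.1365·1.8552 = +4.9306 (running +4.9306)
  i=2: 0.1365·1.5909 − -2.0509·2.7164 = +5.7884 (running +10.7191)
  i=3: -2.0509·0.7657 − -2.6408·1.5909 = +2.6309 (running +13.3500)
  i=4: -2.6408·-0.6441 − -2.2775·0.7657 = +3.4450 (running +16.7950)
  i=5: -2.2775·-2.8309 − -0.5996·-0.6441 = +6.0610 (running +22.8560)
  i=6: -0.5996·-0.5799 − 1.3975·-2.8309 = +4.3038 (running +27.1598)
  i=7: 1.3975·1.8552 − 1.9084·-0.5799 = +3.6993 (running +30.8590)
Area = |Σ|/2 = |30.8590|/2 = 15.4295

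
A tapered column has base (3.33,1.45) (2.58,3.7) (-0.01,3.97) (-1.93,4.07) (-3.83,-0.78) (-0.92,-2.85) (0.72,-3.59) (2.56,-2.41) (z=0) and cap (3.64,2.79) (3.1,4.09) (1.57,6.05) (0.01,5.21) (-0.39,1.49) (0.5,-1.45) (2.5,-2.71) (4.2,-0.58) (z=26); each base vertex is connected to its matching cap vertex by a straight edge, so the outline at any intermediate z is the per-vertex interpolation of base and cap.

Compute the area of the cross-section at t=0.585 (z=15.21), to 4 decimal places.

Area at t=0.585: 31.9843

Cross-section at t=0.585: each vertex is (1-t)·p0[i] + t·p1[i].
  v1: (1-0.585)·(3.33,1.45) + 0.585·(3.64,2.79) = (3.5114,2.2339)
  v2: (1-0.585)·(2.58,3.7) + 0.585·(3.1,4.09) = (2.8842,3.9282)
  v3: (1-0.585)·(-0.01,3.97) + 0.585·(1.57,6.05) = (0.9143,5.1868)
  v4: (1-0.585)·(-1.93,4.07) + 0.585·(0.01,5.21) = (-0.7951,4.7369)
  v5: (1-0.585)·(-3.83,-0.78) + 0.585·(-0.39,1.49) = (-1.8176,0.5479)
  v6: (1-0.585)·(-0.92,-2.85) + 0.585·(0.5,-1.45) = (-0.0893,-2.0310)
  v7: (1-0.585)·(0.72,-3.59) + 0.585·(2.5,-2.71) = (1.7613,-3.0752)
  v8: (1-0.585)·(2.56,-2.41) + 0.585·(4.2,-0.58) = (3.5194,-1.3395)
Shoelace sum Σ(x_i·y_{i+1} − x_{i+1}·y_i):
  i=1: 3.5114·3.9282 − 2.8842·2.2339 = +7.3501 (running +7.3501)
  i=2: 2.8842·5.1868 − 0.9143·3.9282 = +11.3683 (running +18.7184)
  i=3: 0.9143·4.7369 − -0.7951·5.1868 = +8.4550 (running +27.1733)
  i=4: -0.7951·0.5479 − -1.8176·4.7369 = +8.1741 (running +35.3474)
  i=5: -1.8176·-2.0310 − -0.0893·0.5479 = +3.7405 (running +39.0879)
  i=6: -0.0893·-3.0752 − 1.7613·-2.0310 = +3.8518 (running +42.9397)
  i=7: 1.7613·-1.3395 − 3.5194·-3.0752 = +8.4637 (running +51.4034)
  i=8: 3.5194·2.2339 − 3.5114·-1.3395 = +12.5653 (running +63.9687)
Area = |Σ|/2 = |63.9687|/2 = 31.9843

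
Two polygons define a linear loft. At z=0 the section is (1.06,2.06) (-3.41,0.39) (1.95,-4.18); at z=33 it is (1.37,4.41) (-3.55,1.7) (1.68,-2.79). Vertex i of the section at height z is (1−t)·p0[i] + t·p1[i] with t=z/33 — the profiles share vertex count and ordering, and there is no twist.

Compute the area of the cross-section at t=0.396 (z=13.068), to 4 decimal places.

Cross-section at t=0.396: each vertex is (1-t)·p0[i] + t·p1[i].
  v1: (1-0.396)·(1.06,2.06) + 0.396·(1.37,4.41) = (1.1828,2.9906)
  v2: (1-0.396)·(-3.41,0.39) + 0.396·(-3.55,1.7) = (-3.4654,0.9088)
  v3: (1-0.396)·(1.95,-4.18) + 0.396·(1.68,-2.79) = (1.8431,-3.6296)
Shoelace sum Σ(x_i·y_{i+1} − x_{i+1}·y_i):
  i=1: 1.1828·0.9088 − -3.4654·2.9906 = +11.4386 (running +11.4386)
  i=2: -3.4654·-3.6296 − 1.8431·0.9088 = +10.9031 (running +22.3417)
  i=3: 1.8431·2.9906 − 1.1828·-3.6296 = +9.8048 (running +32.1465)
Area = |Σ|/2 = |32.1465|/2 = 16.0733

Area at t=0.396: 16.0733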